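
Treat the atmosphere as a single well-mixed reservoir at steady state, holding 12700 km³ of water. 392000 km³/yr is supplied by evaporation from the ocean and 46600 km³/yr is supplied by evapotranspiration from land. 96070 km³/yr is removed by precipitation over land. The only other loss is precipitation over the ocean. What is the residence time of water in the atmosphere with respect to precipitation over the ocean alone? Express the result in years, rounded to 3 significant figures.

At steady state ΣF_in = ΣF_out.
ΣF_in = 392000 + 46600 = 438600 km³/yr.
Precipitation over the ocean flux = ΣF_in − (96070) = 438600 − 96070 = 342500 km³/yr.
τ = M / F = 12700 / 342500 = 0.03708 yr.

0.0371 yr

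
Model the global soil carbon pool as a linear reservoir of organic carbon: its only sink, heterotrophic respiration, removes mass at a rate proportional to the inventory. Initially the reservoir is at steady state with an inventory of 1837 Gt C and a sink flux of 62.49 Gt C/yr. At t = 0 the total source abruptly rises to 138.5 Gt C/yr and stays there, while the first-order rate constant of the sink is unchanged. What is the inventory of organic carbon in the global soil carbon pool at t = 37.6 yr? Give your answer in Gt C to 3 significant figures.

τ = M₀/F₀ = 1837/62.49 = 29.40 yr; rate constant k = 1/τ.
New steady state M_∞ = F₁/k = F₁·τ = 138.5 × 29.40 = 4071.4 Gt C.
M(t) = M_∞ + (M₀ − M_∞)·e^(−t/τ); t/τ = 37.6/29.40 = 1.279, so e^(−t/τ) = 0.2783.
M(t) = 4071.4 − 2234 × 0.2783 = 3449.6 Gt C.

3450 Gt C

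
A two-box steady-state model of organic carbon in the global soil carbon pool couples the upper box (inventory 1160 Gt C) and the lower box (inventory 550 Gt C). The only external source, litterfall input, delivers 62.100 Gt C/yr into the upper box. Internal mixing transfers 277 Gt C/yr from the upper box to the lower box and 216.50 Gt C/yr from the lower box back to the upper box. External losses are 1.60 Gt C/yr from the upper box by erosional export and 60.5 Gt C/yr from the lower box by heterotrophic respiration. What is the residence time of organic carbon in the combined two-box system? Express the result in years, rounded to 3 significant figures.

27.5 yr

Residence time in the combined system uses the total inventory and the total *external* removal — internal exchanges between the two boxes cancel.
M_total = 1160 + 550 = 1710.0 Gt C.
ΣF_external_out = 1.60 + 60.5 = 62.100 Gt C/yr.
τ = M_total / ΣF_ext = 1710.0 / 62.100 = 27.54 yr.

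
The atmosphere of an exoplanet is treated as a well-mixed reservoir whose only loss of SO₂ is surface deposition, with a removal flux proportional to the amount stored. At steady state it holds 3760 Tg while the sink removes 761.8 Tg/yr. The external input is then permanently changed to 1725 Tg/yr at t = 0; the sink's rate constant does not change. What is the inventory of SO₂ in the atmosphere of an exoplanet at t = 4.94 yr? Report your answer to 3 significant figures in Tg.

6770 Tg

τ = M₀/F₀ = 3760/761.8 = 4.936 yr; rate constant k = 1/τ.
New steady state M_∞ = F₁/k = F₁·τ = 1725 × 4.936 = 8514.0 Tg.
M(t) = M_∞ + (M₀ − M_∞)·e^(−t/τ); t/τ = 4.94/4.936 = 1.001, so e^(−t/τ) = 0.3676.
M(t) = 8514.0 − 4754 × 0.3676 = 6766.7 Tg.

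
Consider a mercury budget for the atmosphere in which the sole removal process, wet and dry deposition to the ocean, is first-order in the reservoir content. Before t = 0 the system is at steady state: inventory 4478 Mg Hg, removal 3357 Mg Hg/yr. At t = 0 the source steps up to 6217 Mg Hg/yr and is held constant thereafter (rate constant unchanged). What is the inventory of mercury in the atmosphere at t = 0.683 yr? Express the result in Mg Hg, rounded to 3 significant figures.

6010 Mg Hg

Residence time τ = M₀/F₀ = 1.334 yr. The eventual steady state is M_∞ = M₀·(F₁/F₀) = 4478 × 6217/3357 = 8293.0 Mg Hg.
The anomaly ΔM(t) = M(t) − M_∞ decays as ΔM₀·e^(−t/τ) with ΔM₀ = 4478 − 8293.0 = −3815 Mg Hg.
At t = 0.683 yr, e^(−t/τ) = e^(−0.5120) = 0.5993, so ΔM = −2286 Mg Hg and M = 8293.0 − 2286 = 6006.7 Mg Hg.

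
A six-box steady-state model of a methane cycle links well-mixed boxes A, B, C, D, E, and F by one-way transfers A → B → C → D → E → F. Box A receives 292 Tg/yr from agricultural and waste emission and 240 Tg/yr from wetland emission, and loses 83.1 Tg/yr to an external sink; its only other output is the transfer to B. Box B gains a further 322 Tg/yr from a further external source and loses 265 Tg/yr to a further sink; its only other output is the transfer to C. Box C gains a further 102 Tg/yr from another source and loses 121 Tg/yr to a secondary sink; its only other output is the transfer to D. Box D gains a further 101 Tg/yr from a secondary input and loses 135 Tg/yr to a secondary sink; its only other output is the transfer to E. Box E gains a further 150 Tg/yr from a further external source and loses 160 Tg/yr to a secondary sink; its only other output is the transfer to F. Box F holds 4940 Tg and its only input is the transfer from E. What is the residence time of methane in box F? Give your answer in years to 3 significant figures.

11.2 yr

Box A: F(A→B) = (292 + 240) − 83.1 = 448.90 Tg/yr.
Box B: F(B→C) = (448.90 + 322) − 265 = 505.90 Tg/yr.
Box C: F(C→D) = (505.90 + 102) − 121 = 486.90 Tg/yr.
Box D: F(D→E) = (486.90 + 101) − 135 = 452.90 Tg/yr.
Box E: F(E→F) = (452.90 + 150) − 160 = 442.90 Tg/yr.
Box F throughput = its input = 442.90 Tg/yr; τ = 4940 / 442.90 = 11.15 yr.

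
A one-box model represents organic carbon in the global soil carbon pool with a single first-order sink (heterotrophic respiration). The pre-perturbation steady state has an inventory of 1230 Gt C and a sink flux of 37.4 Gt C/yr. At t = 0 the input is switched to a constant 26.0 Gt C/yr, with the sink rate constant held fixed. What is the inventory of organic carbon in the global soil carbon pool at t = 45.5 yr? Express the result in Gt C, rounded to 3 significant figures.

949 Gt C

The sink rate constant is k = F₀/M₀ = 37.4/1230 = 0.03041 yr⁻¹.
Solving dM/dt = F₁ − kM with M(0) = M₀ gives M(t) = F₁/k + (M₀ − F₁/k)·e^(−kt).
F₁/k = 26.0/0.03041 = 855.08 Gt C; kt = 0.03041 × 45.5 = 1.383, e^(−kt) = 0.2507.
M(45.5) = 855.08 + (1230 − 855.08) × 0.2507 = 855.08 + 93.99 = 949.07 Gt C.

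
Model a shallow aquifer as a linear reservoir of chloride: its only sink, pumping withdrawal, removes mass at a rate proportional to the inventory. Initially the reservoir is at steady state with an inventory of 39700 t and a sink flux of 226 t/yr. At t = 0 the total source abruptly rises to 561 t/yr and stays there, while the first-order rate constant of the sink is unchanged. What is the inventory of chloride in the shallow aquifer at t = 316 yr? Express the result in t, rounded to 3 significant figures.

88800 t

τ = M₀/F₀ = 39700/226 = 175.7 yr; rate constant k = 1/τ.
New steady state M_∞ = F₁/k = F₁·τ = 561 × 175.7 = 98547 t.
M(t) = M_∞ + (M₀ − M_∞)·e^(−t/τ); t/τ = 316/175.7 = 1.799, so e^(−t/τ) = 0.1655.
M(t) = 98547 − 58850 × 0.1655 = 88809 t.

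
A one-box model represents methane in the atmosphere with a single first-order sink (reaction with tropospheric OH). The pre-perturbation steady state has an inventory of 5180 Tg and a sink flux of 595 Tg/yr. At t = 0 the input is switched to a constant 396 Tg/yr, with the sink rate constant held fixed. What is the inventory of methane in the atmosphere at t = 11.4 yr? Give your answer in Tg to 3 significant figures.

3920 Tg

τ = M₀/F₀ = 5180/595 = 8.706 yr; rate constant k = 1/τ.
New steady state M_∞ = F₁/k = F₁·τ = 396 × 8.706 = 3447.5 Tg.
M(t) = M_∞ + (M₀ − M_∞)·e^(−t/τ); t/τ = 11.4/8.706 = 1.309, so e^(−t/τ) = 0.2700.
M(t) = 3447.5 + 1732 × 0.2700 = 3915.2 Tg.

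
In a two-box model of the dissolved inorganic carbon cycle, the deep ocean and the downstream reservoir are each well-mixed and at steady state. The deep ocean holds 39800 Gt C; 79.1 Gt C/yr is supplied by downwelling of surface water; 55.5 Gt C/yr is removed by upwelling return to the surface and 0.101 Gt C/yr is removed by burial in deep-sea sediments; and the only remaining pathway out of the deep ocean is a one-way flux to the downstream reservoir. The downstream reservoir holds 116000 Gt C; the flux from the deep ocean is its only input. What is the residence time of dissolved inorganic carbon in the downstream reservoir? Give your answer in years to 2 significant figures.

4900 yr

Balance the deep ocean: ΣF_in = 79.100 Gt C/yr.
Flux to the downstream reservoir = ΣF_in − (55.5 + 0.101) = 23.499 Gt C/yr.
At steady state the output of the downstream reservoir equals its input, 23.499 Gt C/yr.
τ = M / F = 116000 / 23.499 = 4936 yr.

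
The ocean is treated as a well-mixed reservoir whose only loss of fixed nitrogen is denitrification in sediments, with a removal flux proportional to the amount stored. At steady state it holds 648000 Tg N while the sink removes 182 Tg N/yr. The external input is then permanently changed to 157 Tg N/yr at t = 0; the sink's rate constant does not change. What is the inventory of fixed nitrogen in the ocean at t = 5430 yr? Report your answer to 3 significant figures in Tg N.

τ = M₀/F₀ = 648000/182 = 3560 yr; rate constant k = 1/τ.
New steady state M_∞ = F₁/k = F₁·τ = 157 × 3560 = 558990 Tg N.
M(t) = M_∞ + (M₀ − M_∞)·e^(−t/τ); t/τ = 5430/3560 = 1.525, so e^(−t/τ) = 0.2176.
M(t) = 558990 + 89010 × 0.2176 = 578360 Tg N.

578000 Tg N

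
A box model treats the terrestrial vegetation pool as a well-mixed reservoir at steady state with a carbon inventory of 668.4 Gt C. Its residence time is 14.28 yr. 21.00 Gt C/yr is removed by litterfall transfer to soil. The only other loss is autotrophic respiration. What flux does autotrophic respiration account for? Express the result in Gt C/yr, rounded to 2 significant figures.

Total removal F = M/τ = 668.4 / 14.28 = 46.81 Gt C/yr.
Autotrophic respiration = F − (21.00) = 46.81 − 21.00 = 25.81 Gt C/yr.

26 Gt C/yr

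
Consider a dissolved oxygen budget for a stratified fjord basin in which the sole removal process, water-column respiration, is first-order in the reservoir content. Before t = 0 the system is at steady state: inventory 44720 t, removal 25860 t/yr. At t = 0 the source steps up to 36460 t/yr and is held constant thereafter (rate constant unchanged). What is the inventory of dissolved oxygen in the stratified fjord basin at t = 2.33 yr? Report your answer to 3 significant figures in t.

Residence time τ = M₀/F₀ = 1.729 yr. The eventual steady state is M_∞ = M₀·(F₁/F₀) = 44720 × 36460/25860 = 63051 t.
The anomaly ΔM(t) = M(t) − M_∞ decays as ΔM₀·e^(−t/τ) with ΔM₀ = 44720 − 63051 = −18330 t.
At t = 2.33 yr, e^(−t/τ) = e^(−1.347) = 0.2599, so ΔM = −4765 t and M = 63051 − 4765 = 58286 t.

58300 t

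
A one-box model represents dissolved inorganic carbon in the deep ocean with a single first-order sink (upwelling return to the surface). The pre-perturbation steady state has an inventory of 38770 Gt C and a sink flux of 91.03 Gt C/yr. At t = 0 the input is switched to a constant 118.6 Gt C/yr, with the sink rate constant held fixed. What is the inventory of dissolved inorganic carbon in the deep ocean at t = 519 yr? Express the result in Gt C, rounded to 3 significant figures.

Residence time τ = M₀/F₀ = 425.9 yr. The eventual steady state is M_∞ = M₀·(F₁/F₀) = 38770 × 118.6/91.03 = 50512 Gt C.
The anomaly ΔM(t) = M(t) − M_∞ decays as ΔM₀·e^(−t/τ) with ΔM₀ = 38770 − 50512 = −11740 Gt C.
At t = 519 yr, e^(−t/τ) = e^(−1.219) = 0.2956, so ΔM = −3472 Gt C and M = 50512 − 3472 = 47041 Gt C.

47000 Gt C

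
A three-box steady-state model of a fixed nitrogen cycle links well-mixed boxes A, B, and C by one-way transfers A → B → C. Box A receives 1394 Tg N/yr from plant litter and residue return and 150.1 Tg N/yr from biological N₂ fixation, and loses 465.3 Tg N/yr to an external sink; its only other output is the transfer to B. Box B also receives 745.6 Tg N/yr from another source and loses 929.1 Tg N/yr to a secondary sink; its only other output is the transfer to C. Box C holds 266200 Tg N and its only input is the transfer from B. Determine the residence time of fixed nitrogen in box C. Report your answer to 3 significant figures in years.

297 yr

Box A: F(A→B) = (1394 + 150.1) − 465.3 = 1078.8 Tg N/yr.
Box B: F(B→C) = (1078.8 + 745.6) − 929.1 = 895.30 Tg N/yr.
Box C throughput = its input = 895.30 Tg N/yr; τ = 266200 / 895.30 = 297.3 yr.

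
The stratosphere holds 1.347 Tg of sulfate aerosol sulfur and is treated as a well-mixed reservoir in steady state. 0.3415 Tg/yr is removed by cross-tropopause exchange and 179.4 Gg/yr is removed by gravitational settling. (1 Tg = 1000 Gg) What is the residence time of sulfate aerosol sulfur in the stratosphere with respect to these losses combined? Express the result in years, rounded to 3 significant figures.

2.59 yr

Convert the gravitational settling flux: 179.4 Gg/yr = 0.1794 Tg/yr.
Total removal = 0.3415 + 0.1794 = 0.52090 Tg/yr.
τ = M / ΣF_out = 1.347 / 0.52090 = 2.586 yr.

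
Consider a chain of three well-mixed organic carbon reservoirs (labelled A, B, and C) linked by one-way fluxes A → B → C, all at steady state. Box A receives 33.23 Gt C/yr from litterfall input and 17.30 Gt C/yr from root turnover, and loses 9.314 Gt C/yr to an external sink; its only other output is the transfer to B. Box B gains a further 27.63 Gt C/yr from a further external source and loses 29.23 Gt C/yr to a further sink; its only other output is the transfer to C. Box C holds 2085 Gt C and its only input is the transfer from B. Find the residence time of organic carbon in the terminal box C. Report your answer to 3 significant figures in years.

52.6 yr

Box A: F(A→B) = (33.23 + 17.30) − 9.314 = 41.216 Gt C/yr.
Box B: F(B→C) = (41.216 + 27.63) − 29.23 = 39.616 Gt C/yr.
Box C throughput = its input = 39.616 Gt C/yr; τ = 2085 / 39.616 = 52.63 yr.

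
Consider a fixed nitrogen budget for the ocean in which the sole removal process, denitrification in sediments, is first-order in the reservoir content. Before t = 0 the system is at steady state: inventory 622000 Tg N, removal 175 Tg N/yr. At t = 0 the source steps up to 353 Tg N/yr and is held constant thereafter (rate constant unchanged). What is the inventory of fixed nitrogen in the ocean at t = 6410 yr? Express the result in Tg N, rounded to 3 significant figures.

Residence time τ = M₀/F₀ = 3554 yr. The eventual steady state is M_∞ = M₀·(F₁/F₀) = 622000 × 353/175 = 1.2547×10^6 Tg N.
The anomaly ΔM(t) = M(t) − M_∞ decays as ΔM₀·e^(−t/τ) with ΔM₀ = 622000 − 1.2547×10^6 = −632700 Tg N.
At t = 6410 yr, e^(−t/τ) = e^(−1.803) = 0.1647, so ΔM = −104200 Tg N and M = 1.2547×10^6 − 104200 = 1.1504×10^6 Tg N.

1.15×10^6 Tg N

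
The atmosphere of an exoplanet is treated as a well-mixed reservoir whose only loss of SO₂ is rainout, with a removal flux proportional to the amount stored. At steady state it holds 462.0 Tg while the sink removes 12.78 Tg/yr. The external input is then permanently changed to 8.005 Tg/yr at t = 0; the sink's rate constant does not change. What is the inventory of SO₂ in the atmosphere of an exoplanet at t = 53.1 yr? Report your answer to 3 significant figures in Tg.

The sink rate constant is k = F₀/M₀ = 12.78/462.0 = 0.02766 yr⁻¹.
Solving dM/dt = F₁ − kM with M(0) = M₀ gives M(t) = F₁/k + (M₀ − F₁/k)·e^(−kt).
F₁/k = 8.005/0.02766 = 289.38 Tg; kt = 0.02766 × 53.1 = 1.469, e^(−kt) = 0.2302.
M(53.1) = 289.38 + (462.0 − 289.38) × 0.2302 = 289.38 + 39.73 = 329.12 Tg.

329 Tg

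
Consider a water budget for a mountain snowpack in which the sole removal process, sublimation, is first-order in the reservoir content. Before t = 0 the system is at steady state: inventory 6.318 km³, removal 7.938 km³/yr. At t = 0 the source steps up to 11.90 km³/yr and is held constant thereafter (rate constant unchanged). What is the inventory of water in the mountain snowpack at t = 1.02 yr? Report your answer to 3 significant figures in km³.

8.60 km³

The sink rate constant is k = F₀/M₀ = 7.938/6.318 = 1.256 yr⁻¹.
Solving dM/dt = F₁ − kM with M(0) = M₀ gives M(t) = F₁/k + (M₀ − F₁/k)·e^(−kt).
F₁/k = 11.90/1.256 = 9.4714 km³; kt = 1.256 × 1.02 = 1.282, e^(−kt) = 0.2776.
M(1.02) = 9.4714 + (6.318 − 9.4714) × 0.2776 = 9.4714 − 0.8754 = 8.5960 km³.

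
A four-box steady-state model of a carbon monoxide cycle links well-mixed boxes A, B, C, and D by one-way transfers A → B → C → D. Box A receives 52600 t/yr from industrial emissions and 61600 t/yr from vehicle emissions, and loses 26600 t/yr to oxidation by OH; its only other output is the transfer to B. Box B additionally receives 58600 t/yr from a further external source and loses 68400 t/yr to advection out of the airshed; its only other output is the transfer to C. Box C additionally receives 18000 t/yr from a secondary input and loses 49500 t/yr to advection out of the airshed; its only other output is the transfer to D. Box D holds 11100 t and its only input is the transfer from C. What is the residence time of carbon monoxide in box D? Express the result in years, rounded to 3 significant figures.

0.240 yr

Box A: F(A→B) = (52600 + 61600) − 26600 = 87600 t/yr.
Box B: F(B→C) = (87600 + 58600) − 68400 = 77800 t/yr.
Box C: F(C→D) = (77800 + 18000) − 49500 = 46300 t/yr.
Box D throughput = its input = 46300 t/yr; τ = 11100 / 46300 = 0.2397 yr.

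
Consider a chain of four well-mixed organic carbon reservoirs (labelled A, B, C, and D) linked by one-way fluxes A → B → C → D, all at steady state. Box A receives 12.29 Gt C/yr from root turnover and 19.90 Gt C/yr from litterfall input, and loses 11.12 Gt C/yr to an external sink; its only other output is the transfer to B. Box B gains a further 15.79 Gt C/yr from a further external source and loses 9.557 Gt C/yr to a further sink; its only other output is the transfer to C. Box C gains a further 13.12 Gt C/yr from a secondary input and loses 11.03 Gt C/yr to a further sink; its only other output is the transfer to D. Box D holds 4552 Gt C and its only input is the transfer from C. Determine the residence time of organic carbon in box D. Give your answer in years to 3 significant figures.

Box A: F(A→B) = (12.29 + 19.90) − 11.12 = 21.070 Gt C/yr.
Box B: F(B→C) = (21.070 + 15.79) − 9.557 = 27.303 Gt C/yr.
Box C: F(C→D) = (27.303 + 13.12) − 11.03 = 29.393 Gt C/yr.
Box D throughput = its input = 29.393 Gt C/yr; τ = 4552 / 29.393 = 154.9 yr.

155 yr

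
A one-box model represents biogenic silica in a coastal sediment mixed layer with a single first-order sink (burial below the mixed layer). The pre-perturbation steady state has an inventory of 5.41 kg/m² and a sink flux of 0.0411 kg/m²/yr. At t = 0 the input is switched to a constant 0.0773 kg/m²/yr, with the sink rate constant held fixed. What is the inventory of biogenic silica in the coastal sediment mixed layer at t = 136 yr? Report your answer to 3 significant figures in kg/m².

Residence time τ = M₀/F₀ = 131.6 yr. The eventual steady state is M_∞ = M₀·(F₁/F₀) = 5.41 × 0.0773/0.0411 = 10.175 kg/m².
The anomaly ΔM(t) = M(t) − M_∞ decays as ΔM₀·e^(−t/τ) with ΔM₀ = 5.41 − 10.175 = −4.765 kg/m².
At t = 136 yr, e^(−t/τ) = e^(−1.033) = 0.3559, so ΔM = −1.696 kg/m² and M = 10.175 − 1.696 = 8.4793 kg/m².

8.48 kg/m²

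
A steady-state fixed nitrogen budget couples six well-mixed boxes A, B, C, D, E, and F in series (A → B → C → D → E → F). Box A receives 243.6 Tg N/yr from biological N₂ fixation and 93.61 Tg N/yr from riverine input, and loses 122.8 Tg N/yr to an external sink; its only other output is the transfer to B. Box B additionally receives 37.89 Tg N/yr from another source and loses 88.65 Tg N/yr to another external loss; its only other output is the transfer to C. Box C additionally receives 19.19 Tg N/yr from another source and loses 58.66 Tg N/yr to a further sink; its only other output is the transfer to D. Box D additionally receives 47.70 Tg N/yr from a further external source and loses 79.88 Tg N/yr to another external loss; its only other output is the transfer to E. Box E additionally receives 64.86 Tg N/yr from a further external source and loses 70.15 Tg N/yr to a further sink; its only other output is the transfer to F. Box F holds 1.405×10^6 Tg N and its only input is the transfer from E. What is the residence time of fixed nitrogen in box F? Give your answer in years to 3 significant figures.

16200 yr

Box A: F(A→B) = (243.6 + 93.61) − 122.8 = 214.41 Tg N/yr.
Box B: F(B→C) = (214.41 + 37.89) − 88.65 = 163.65 Tg N/yr.
Box C: F(C→D) = (163.65 + 19.19) − 58.66 = 124.18 Tg N/yr.
Box D: F(D→E) = (124.18 + 47.70) − 79.88 = 92.000 Tg N/yr.
Box E: F(E→F) = (92.000 + 64.86) − 70.15 = 86.710 Tg N/yr.
Box F throughput = its input = 86.710 Tg N/yr; τ = 1.405×10^6 / 86.710 = 16200 yr.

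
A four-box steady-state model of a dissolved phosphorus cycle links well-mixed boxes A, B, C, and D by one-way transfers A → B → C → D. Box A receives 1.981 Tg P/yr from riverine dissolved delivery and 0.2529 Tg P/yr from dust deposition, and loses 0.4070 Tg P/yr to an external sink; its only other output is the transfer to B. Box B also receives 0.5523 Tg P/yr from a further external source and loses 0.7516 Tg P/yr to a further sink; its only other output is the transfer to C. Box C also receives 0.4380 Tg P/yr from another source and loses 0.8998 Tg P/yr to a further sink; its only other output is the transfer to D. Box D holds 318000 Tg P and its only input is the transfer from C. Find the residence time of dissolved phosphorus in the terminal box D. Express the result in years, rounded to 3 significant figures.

273000 yr

Box A: F(A→B) = (1.981 + 0.2529) − 0.4070 = 1.8269 Tg P/yr.
Box B: F(B→C) = (1.8269 + 0.5523) − 0.7516 = 1.6276 Tg P/yr.
Box C: F(C→D) = (1.6276 + 0.4380) − 0.8998 = 1.1658 Tg P/yr.
Box D throughput = its input = 1.1658 Tg P/yr; τ = 318000 / 1.1658 = 272800 yr.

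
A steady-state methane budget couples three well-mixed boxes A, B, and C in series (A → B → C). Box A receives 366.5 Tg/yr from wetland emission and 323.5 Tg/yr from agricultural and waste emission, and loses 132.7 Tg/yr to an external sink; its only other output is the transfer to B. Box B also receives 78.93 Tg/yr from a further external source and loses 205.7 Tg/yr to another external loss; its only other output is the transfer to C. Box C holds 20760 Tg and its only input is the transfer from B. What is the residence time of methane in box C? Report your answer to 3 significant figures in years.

48.2 yr

Box A: F(A→B) = (366.5 + 323.5) − 132.7 = 557.30 Tg/yr.
Box B: F(B→C) = (557.30 + 78.93) − 205.7 = 430.53 Tg/yr.
Box C throughput = its input = 430.53 Tg/yr; τ = 20760 / 430.53 = 48.22 yr.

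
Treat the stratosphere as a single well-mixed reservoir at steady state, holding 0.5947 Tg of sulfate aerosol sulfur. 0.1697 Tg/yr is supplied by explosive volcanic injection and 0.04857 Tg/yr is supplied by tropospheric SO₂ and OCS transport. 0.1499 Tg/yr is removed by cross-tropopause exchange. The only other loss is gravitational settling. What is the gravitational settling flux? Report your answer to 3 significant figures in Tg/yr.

At steady state ΣF_in = ΣF_out.
ΣF_in = 0.1697 + 0.04857 = 0.21827 Tg/yr.
Gravitational settling flux = ΣF_in − (0.1499) = 0.21827 − 0.1499 = 0.06837 Tg/yr.

0.0684 Tg/yr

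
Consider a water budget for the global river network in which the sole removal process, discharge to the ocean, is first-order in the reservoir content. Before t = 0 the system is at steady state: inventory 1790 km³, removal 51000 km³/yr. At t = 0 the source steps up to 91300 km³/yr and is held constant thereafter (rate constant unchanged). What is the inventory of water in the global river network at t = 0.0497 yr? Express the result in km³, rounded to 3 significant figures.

Residence time τ = M₀/F₀ = 0.03510 yr. The eventual steady state is M_∞ = M₀·(F₁/F₀) = 1790 × 91300/51000 = 3204.5 km³.
The anomaly ΔM(t) = M(t) − M_∞ decays as ΔM₀·e^(−t/τ) with ΔM₀ = 1790 − 3204.5 = −1414 km³.
At t = 0.0497 yr, e^(−t/τ) = e^(−1.416) = 0.2427, so ΔM = −343.3 km³ and M = 3204.5 − 343.3 = 2861.2 km³.

2860 km³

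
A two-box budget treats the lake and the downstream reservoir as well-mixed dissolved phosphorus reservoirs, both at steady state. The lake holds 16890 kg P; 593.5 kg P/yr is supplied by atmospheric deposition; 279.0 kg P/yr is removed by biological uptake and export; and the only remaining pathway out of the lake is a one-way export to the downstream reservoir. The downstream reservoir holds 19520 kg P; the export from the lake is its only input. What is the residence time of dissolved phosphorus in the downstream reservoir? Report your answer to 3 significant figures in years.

62.1 yr

Balance the lake: ΣF_in = 593.50 kg P/yr.
Export to the downstream reservoir = ΣF_in − (279.0) = 314.50 kg P/yr.
At steady state the output of the downstream reservoir equals its input, 314.50 kg P/yr.
τ = M / F = 19520 / 314.50 = 62.07 yr.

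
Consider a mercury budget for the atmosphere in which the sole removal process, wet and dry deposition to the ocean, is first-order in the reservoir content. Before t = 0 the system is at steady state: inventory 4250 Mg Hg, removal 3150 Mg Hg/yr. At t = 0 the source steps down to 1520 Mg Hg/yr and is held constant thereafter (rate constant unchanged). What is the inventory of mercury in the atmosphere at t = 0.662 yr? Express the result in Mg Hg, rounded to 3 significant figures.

The sink rate constant is k = F₀/M₀ = 3150/4250 = 0.7412 yr⁻¹.
Solving dM/dt = F₁ − kM with M(0) = M₀ gives M(t) = F₁/k + (M₀ − F₁/k)·e^(−kt).
F₁/k = 1520/0.7412 = 2050.8 Mg Hg; kt = 0.7412 × 0.662 = 0.4907, e^(−kt) = 0.6122.
M(0.662) = 2050.8 + (4250 − 2050.8) × 0.6122 = 2050.8 + 1346 = 3397.2 Mg Hg.

3400 Mg Hg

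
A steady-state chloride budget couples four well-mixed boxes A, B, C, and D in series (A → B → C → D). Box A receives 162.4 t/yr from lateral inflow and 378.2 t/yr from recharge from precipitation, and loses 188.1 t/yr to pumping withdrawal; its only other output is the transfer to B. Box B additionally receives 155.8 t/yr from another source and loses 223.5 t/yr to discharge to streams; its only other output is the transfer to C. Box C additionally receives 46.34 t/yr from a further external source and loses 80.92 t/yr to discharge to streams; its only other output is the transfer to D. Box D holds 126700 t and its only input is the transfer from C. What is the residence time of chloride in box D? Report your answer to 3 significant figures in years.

Box A: F(A→B) = (162.4 + 378.2) − 188.1 = 352.50 t/yr.
Box B: F(B→C) = (352.50 + 155.8) − 223.5 = 284.80 t/yr.
Box C: F(C→D) = (284.80 + 46.34) − 80.92 = 250.22 t/yr.
Box D throughput = its input = 250.22 t/yr; τ = 126700 / 250.22 = 506.4 yr.

506 yr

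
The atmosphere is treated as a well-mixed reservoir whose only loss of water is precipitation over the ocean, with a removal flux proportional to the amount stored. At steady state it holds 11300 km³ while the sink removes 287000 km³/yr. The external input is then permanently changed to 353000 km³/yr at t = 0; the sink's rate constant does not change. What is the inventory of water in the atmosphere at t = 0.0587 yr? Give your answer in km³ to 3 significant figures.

The sink rate constant is k = F₀/M₀ = 287000/11300 = 25.40 yr⁻¹.
Solving dM/dt = F₁ − kM with M(0) = M₀ gives M(t) = F₁/k + (M₀ − F₁/k)·e^(−kt).
F₁/k = 353000/25.40 = 13899 km³; kt = 25.40 × 0.0587 = 1.491, e^(−kt) = 0.2252.
M(0.0587) = 13899 + (11300 − 13899) × 0.2252 = 13899 − 585.1 = 13313 km³.

13300 km³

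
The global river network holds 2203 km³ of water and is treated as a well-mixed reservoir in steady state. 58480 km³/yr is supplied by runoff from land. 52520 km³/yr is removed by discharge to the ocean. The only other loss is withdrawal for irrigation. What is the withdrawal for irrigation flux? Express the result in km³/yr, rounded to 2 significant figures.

At steady state ΣF_in = ΣF_out.
ΣF_in = 58480 km³/yr.
Withdrawal for irrigation flux = ΣF_in − (52520) = 58480 − 52520 = 5960 km³/yr.

6000 km³/yr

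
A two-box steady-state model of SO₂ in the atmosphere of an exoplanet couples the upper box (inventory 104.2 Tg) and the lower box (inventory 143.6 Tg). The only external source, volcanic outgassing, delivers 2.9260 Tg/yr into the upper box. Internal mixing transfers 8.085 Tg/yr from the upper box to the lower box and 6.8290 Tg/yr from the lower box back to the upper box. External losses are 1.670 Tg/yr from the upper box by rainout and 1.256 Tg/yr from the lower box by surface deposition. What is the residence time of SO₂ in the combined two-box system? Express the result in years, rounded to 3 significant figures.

84.7 yr

For the system as a whole, the A↔B exchange is internal and contributes nothing to the throughput; only the external sinks remove mass.
M_total = 104.2 + 143.6 = 247.80 Tg.
ΣF_external_out = 1.670 + 1.256 = 2.9260 Tg/yr.
τ = M_total / ΣF_ext = 247.80 / 2.9260 = 84.69 yr.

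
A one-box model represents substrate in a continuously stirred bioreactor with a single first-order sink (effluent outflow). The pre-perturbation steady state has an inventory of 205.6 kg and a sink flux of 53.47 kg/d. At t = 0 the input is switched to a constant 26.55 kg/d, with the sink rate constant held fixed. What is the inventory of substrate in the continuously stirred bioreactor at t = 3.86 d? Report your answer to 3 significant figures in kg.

140 kg

τ = M₀/F₀ = 205.6/53.47 = 3.845 d; rate constant k = 1/τ.
New steady state M_∞ = F₁/k = F₁·τ = 26.55 × 3.845 = 102.09 kg.
M(t) = M_∞ + (M₀ − M_∞)·e^(−t/τ); t/τ = 3.86/3.845 = 1.004, so e^(−t/τ) = 0.3665.
M(t) = 102.09 + 103.5 × 0.3665 = 140.02 kg.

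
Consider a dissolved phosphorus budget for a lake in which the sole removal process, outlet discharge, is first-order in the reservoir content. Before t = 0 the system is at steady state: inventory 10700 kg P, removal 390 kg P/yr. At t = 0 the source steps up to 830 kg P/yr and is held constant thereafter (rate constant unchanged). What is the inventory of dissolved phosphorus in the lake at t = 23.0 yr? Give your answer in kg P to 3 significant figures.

The sink rate constant is k = F₀/M₀ = 390/10700 = 0.03645 yr⁻¹.
Solving dM/dt = F₁ − kM with M(0) = M₀ gives M(t) = F₁/k + (M₀ − F₁/k)·e^(−kt).
F₁/k = 830/0.03645 = 22772 kg P; kt = 0.03645 × 23.0 = 0.8383, e^(−kt) = 0.4324.
M(23.0) = 22772 + (10700 − 22772) × 0.4324 = 22772 − 5220 = 17551 kg P.

17600 kg P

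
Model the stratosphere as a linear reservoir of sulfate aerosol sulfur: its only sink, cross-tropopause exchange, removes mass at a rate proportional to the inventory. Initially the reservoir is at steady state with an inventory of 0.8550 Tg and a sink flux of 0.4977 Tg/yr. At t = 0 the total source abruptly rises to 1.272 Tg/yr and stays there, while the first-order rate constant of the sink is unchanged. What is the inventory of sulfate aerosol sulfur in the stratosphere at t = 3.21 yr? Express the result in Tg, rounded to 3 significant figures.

1.98 Tg

Residence time τ = M₀/F₀ = 1.718 yr. The eventual steady state is M_∞ = M₀·(F₁/F₀) = 0.8550 × 1.272/0.4977 = 2.1852 Tg.
The anomaly ΔM(t) = M(t) − M_∞ decays as ΔM₀·e^(−t/τ) with ΔM₀ = 0.8550 − 2.1852 = −1.330 Tg.
At t = 3.21 yr, e^(−t/τ) = e^(−1.869) = 0.1543, so ΔM = −0.2053 Tg and M = 2.1852 − 0.2053 = 1.9799 Tg.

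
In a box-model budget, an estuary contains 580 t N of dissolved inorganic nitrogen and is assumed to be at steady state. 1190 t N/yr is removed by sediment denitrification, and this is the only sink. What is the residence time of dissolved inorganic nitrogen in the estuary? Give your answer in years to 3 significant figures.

0.487 yr

τ = M / F = 580 / 1190 = 0.4874 yr.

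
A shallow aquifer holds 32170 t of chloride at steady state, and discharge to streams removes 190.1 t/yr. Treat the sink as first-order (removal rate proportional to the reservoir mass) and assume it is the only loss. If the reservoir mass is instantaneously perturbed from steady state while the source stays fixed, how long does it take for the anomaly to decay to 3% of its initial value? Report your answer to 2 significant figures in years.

For a linear reservoir the anomaly decays as exp(−t/τ) with τ = M/F = 32170/190.1 = 169.2 yr.
exp(−t/τ) = 0.03 ⇒ t = −τ ln(0.03) = 169.2 × 3.507 = 593.4 yr.

590 yr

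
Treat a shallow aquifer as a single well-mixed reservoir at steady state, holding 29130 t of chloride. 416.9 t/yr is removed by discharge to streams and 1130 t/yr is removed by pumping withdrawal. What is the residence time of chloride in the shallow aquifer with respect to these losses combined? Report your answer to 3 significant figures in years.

Total removal = 416.9 + 1130 = 1546.9 t/yr.
τ = M / ΣF_out = 29130 / 1546.9 = 18.83 yr.

18.8 yr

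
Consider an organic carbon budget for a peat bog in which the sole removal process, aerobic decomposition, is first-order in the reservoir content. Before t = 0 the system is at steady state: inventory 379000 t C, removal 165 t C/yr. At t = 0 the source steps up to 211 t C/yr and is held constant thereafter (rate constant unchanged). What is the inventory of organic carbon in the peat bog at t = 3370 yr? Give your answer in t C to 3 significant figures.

460000 t C

Residence time τ = M₀/F₀ = 2297 yr. The eventual steady state is M_∞ = M₀·(F₁/F₀) = 379000 × 211/165 = 484660 t C.
The anomaly ΔM(t) = M(t) − M_∞ decays as ΔM₀·e^(−t/τ) with ΔM₀ = 379000 − 484660 = −105700 t C.
At t = 3370 yr, e^(−t/τ) = e^(−1.467) = 0.2306, so ΔM = −24360 t C and M = 484660 − 24360 = 460300 t C.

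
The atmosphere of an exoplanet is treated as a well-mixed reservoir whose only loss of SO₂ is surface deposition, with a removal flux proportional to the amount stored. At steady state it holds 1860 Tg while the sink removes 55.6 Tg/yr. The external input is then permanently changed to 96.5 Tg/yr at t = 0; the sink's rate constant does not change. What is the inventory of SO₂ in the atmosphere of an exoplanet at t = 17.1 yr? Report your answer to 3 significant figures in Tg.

2410 Tg

Residence time τ = M₀/F₀ = 33.45 yr. The eventual steady state is M_∞ = M₀·(F₁/F₀) = 1860 × 96.5/55.6 = 3228.2 Tg.
The anomaly ΔM(t) = M(t) − M_∞ decays as ΔM₀·e^(−t/τ) with ΔM₀ = 1860 − 3228.2 = −1368 Tg.
At t = 17.1 yr, e^(−t/τ) = e^(−0.5112) = 0.5998, so ΔM = −820.7 Tg and M = 3228.2 − 820.7 = 2407.6 Tg.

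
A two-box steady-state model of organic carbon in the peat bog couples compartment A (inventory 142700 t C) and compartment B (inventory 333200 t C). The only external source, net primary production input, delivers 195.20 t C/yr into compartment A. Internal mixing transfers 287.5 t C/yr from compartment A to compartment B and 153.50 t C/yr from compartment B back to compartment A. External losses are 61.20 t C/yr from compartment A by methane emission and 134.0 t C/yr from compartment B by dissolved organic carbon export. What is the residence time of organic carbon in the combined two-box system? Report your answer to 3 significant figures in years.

For the system as a whole, the A↔B exchange is internal and contributes nothing to the throughput; only the external sinks remove mass.
M_total = 142700 + 333200 = 475900 t C.
ΣF_external_out = 61.20 + 134.0 = 195.20 t C/yr.
τ = M_total / ΣF_ext = 475900 / 195.20 = 2438 yr.

2440 yr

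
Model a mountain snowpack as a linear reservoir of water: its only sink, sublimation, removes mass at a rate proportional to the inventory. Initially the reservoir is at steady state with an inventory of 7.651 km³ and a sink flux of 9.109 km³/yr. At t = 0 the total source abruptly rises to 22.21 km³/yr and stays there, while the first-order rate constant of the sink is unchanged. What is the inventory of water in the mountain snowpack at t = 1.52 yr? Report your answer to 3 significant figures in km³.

Residence time τ = M₀/F₀ = 0.8399 yr. The eventual steady state is M_∞ = M₀·(F₁/F₀) = 7.651 × 22.21/9.109 = 18.655 km³.
The anomaly ΔM(t) = M(t) − M_∞ decays as ΔM₀·e^(−t/τ) with ΔM₀ = 7.651 − 18.655 = −11.00 km³.
At t = 1.52 yr, e^(−t/τ) = e^(−1.810) = 0.1637, so ΔM = −1.801 km³ and M = 18.655 − 1.801 = 16.854 km³.

16.9 km³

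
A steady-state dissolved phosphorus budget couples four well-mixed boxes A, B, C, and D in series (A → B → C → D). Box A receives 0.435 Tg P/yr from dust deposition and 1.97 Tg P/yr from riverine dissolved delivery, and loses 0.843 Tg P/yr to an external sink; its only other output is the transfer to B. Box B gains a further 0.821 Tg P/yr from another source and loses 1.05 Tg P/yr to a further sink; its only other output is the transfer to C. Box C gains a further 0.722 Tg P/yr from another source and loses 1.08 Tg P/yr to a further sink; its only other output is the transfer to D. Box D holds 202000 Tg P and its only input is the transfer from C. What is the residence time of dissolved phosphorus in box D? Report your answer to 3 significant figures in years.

207000 yr

Box A: F(A→B) = (0.435 + 1.97) − 0.843 = 1.5620 Tg P/yr.
Box B: F(B→C) = (1.5620 + 0.821) − 1.05 = 1.3330 Tg P/yr.
Box C: F(C→D) = (1.3330 + 0.722) − 1.08 = 0.97500 Tg P/yr.
Box D throughput = its input = 0.97500 Tg P/yr; τ = 202000 / 0.97500 = 207200 yr.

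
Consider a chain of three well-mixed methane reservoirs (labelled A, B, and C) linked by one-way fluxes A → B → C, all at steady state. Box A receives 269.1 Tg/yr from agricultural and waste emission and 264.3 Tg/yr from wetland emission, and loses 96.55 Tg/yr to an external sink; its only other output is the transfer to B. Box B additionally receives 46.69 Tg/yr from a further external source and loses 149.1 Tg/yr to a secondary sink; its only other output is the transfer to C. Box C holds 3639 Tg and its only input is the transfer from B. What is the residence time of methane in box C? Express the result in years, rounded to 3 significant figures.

Box A: F(A→B) = (269.1 + 264.3) − 96.55 = 436.85 Tg/yr.
Box B: F(B→C) = (436.85 + 46.69) − 149.1 = 334.44 Tg/yr.
Box C throughput = its input = 334.44 Tg/yr; τ = 3639 / 334.44 = 10.88 yr.

10.9 yr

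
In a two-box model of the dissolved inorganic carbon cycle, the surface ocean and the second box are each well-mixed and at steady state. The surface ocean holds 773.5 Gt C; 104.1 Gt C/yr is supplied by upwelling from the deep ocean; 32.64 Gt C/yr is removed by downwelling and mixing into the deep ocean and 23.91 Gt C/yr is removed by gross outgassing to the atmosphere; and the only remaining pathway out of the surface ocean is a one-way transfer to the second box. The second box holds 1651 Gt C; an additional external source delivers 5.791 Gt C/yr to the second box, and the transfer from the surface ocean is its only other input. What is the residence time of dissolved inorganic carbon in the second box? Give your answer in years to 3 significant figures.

31.0 yr

Balance the surface ocean: ΣF_in = 104.10 Gt C/yr.
Transfer to the second box = ΣF_in − (32.64 + 23.91) = 47.550 Gt C/yr.
Total input to the second box = 47.550 + 5.791 = 53.341 Gt C/yr; at steady state this equals its total output.
τ = M / F = 1651 / 53.341 = 30.95 yr.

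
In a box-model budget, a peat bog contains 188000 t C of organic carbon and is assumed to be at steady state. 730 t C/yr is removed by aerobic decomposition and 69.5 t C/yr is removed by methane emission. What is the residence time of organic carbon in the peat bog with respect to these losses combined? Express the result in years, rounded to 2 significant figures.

Total removal = 730.0 + 69.50 = 799.50 t C/yr.
τ = M / ΣF_out = 188000 / 799.50 = 235.1 yr.

240 yr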